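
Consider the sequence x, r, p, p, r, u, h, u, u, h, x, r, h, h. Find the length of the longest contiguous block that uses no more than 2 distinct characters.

5

add x: window [x] (1 distinct), len 1
add r: window [x, r] (2 distinct), len 2
add p: window [r, p] (2 distinct), len 2
add p: window [r, p, p] (2 distinct), len 3
add r: window [r, p, p, r] (2 distinct), len 4
add u: window [r, u] (2 distinct), len 2
add h: window [u, h] (2 distinct), len 2
add u: window [u, h, u] (2 distinct), len 3
add u: window [u, h, u, u] (2 distinct), len 4
add h: window [u, h, u, u, h] (2 distinct), len 5
add x: window [h, x] (2 distinct), len 2
add r: window [x, r] (2 distinct), len 2
add h: window [r, h] (2 distinct), len 2
add h: window [r, h, h] (2 distinct), len 3
Longest length with ≤2 distinct: 5.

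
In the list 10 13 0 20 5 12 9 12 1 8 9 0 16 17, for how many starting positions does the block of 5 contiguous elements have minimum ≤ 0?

6

10 13 0 20 5 → min 0  ≤ 0 ✓
13 0 20 5 12 → min 0  ≤ 0 ✓
0 20 5 12 9 → min 0  ≤ 0 ✓
20 5 12 9 12 → min 5
5 12 9 12 1 → min 1
12 9 12 1 8 → min 1
9 12 1 8 9 → min 1
12 1 8 9 0 → min 0  ≤ 0 ✓
1 8 9 0 16 → min 0  ≤ 0 ✓
8 9 0 16 17 → min 0  ≤ 0 ✓
6 windows satisfy the condition.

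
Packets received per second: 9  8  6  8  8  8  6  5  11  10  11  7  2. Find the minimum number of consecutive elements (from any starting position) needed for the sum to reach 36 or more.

4

Extend right; whenever the sum reaches 36, record the length and shrink from the left:
add 9: running sum 9 < 36
add 8: running sum 17 < 36
add 6: running sum 23 < 36
add 8: running sum 31 < 36
end 4: [9, 8, 6, 8, 8] sum 39, len 5
end 5: [8, 6, 8, 8, 8] sum 38, len 5
end 6: [6, 8, 8, 8, 6] sum 36, len 5
end 7: [6, 8, 8, 8, 6, 5] sum 41, len 6
end 8: [8, 8, 6, 5, 11] sum 38, len 5
end 9: [8, 6, 5, 11, 10] sum 40, len 5
end 10: [5, 11, 10, 11] sum 37, len 4
end 11: [11, 10, 11, 7] sum 39, len 4
end 12: [11, 10, 11, 7, 2] sum 41, len 5
Shortest qualifying length: 4.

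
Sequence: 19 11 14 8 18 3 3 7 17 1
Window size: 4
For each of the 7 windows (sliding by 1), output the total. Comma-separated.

Sliding a size-4 window across the 10 values:
(19, 11, 14, 8) → sum 52
(11, 14, 8, 18) → sum 51
(14, 8, 18, 3) → sum 43
(8, 18, 3, 3) → sum 32
(18, 3, 3, 7) → sum 31
(3, 3, 7, 17) → sum 30
(3, 7, 17, 1) → sum 28

52, 51, 43, 32, 31, 30, 28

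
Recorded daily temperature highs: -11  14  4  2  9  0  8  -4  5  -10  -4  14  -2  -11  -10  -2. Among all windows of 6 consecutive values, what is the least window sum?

Window sums for each of the 11 positions:
[-11, 14, 4, 2, 9, 0] → sum 18
[14, 4, 2, 9, 0, 8] → sum 37
[4, 2, 9, 0, 8, -4] → sum 19
[2, 9, 0, 8, -4, 5] → sum 20
[9, 0, 8, -4, 5, -10] → sum 8
[0, 8, -4, 5, -10, -4] → sum -5
[8, -4, 5, -10, -4, 14] → sum 9
[-4, 5, -10, -4, 14, -2] → sum -1
[5, -10, -4, 14, -2, -11] → sum -8
[-10, -4, 14, -2, -11, -10] → sum -23
[-4, 14, -2, -11, -10, -2] → sum -15
Least of these is -23.

-23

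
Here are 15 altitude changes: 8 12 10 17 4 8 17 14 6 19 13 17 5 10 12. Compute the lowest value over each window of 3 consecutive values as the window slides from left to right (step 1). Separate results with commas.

8 12 10 → min 8
12 10 17 → min 10
10 17 4 → min 4
17 4 8 → min 4
4 8 17 → min 4
8 17 14 → min 8
17 14 6 → min 6
14 6 19 → min 6
6 19 13 → min 6
19 13 17 → min 13
13 17 5 → min 5
17 5 10 → min 5
5 10 12 → min 5

8, 10, 4, 4, 4, 8, 6, 6, 6, 13, 5, 5, 5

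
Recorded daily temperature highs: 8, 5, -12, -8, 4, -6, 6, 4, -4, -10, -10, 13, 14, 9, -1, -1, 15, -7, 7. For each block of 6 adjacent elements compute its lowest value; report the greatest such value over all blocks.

-1

[8, 5, -12, -8, 4, -6] → min -12
[5, -12, -8, 4, -6, 6] → min -12
[-12, -8, 4, -6, 6, 4] → min -12
[-8, 4, -6, 6, 4, -4] → min -8
[4, -6, 6, 4, -4, -10] → min -10
[-6, 6, 4, -4, -10, -10] → min -10
[6, 4, -4, -10, -10, 13] → min -10
[4, -4, -10, -10, 13, 14] → min -10
[-4, -10, -10, 13, 14, 9] → min -10
[-10, -10, 13, 14, 9, -1] → min -10
[-10, 13, 14, 9, -1, -1] → min -10
[13, 14, 9, -1, -1, 15] → min -1
[14, 9, -1, -1, 15, -7] → min -7
[9, -1, -1, 15, -7, 7] → min -7
Greatest of these is -1.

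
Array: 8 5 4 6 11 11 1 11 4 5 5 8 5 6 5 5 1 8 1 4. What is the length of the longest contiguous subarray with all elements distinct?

5

[8] len 1
[8, 5] len 2
[8, 5, 4] len 3
[8, 5, 4, 6] len 4
[8, 5, 4, 6, 11] len 5
[11] len 1
[11, 1] len 2
[1, 11] len 2
[1, 11, 4] len 3
[1, 11, 4, 5] len 4
[5] len 1
[5, 8] len 2
[8, 5] len 2
[8, 5, 6] len 3
[6, 5] len 2
[5] len 1
[5, 1] len 2
[5, 1, 8] len 3
[8, 1] len 2
[8, 1, 4] len 3
Longest all-distinct length: 5.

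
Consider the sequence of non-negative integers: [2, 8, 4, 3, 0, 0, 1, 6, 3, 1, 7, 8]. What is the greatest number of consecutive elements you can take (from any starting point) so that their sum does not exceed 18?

8

Extend to the right; shrink from the left whenever the sum exceeds 18:
→ 2: sum 2, len 1
→ 8: sum 10, len 2
→ 4: sum 14, len 3
→ 3: sum 17, len 4
→ 0: sum 17, len 5
→ 0: sum 17, len 6
→ 1: sum 18, len 7
→ 6 (dropped 2, 8): sum 14, len 6
→ 3: sum 17, len 7
→ 1: sum 18, len 8
→ 7 (dropped 4, 3): sum 18, len 7
→ 8 (dropped 0, 0, 1, 6, 3): sum 16, len 3
Longest length seen: 8.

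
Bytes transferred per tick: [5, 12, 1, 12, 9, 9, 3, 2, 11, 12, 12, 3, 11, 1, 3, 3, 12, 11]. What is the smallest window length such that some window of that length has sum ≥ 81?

add 5: running sum 5 < 81
add 12: running sum 17 < 81
add 1: running sum 18 < 81
add 12: running sum 30 < 81
add 9: running sum 39 < 81
add 9: running sum 48 < 81
add 3: running sum 51 < 81
add 2: running sum 53 < 81
add 11: running sum 64 < 81
add 12: running sum 76 < 81
end 10: [12, 1, 12, 9, 9, 3, 2, 11, 12, 12] sum 83, len 10
end 11: [12, 1, 12, 9, 9, 3, 2, 11, 12, 12, 3] sum 86, len 11
end 12: [12, 9, 9, 3, 2, 11, 12, 12, 3, 11] sum 84, len 10
end 13: [12, 9, 9, 3, 2, 11, 12, 12, 3, 11, 1] sum 85, len 11
end 14: [12, 9, 9, 3, 2, 11, 12, 12, 3, 11, 1, 3] sum 88, len 12
end 15: [12, 9, 9, 3, 2, 11, 12, 12, 3, 11, 1, 3, 3] sum 91, len 13
end 16: [9, 3, 2, 11, 12, 12, 3, 11, 1, 3, 3, 12] sum 82, len 12
end 17: [2, 11, 12, 12, 3, 11, 1, 3, 3, 12, 11] sum 81, len 11
Shortest qualifying length: 10.

10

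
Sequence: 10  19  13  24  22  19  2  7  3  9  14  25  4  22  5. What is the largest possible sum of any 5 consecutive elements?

97

[10, 19, 13, 24, 22] → sum 88
[19, 13, 24, 22, 19] → sum 97
[13, 24, 22, 19, 2] → sum 80
[24, 22, 19, 2, 7] → sum 74
[22, 19, 2, 7, 3] → sum 53
[19, 2, 7, 3, 9] → sum 40
[2, 7, 3, 9, 14] → sum 35
[7, 3, 9, 14, 25] → sum 58
[3, 9, 14, 25, 4] → sum 55
[9, 14, 25, 4, 22] → sum 74
[14, 25, 4, 22, 5] → sum 70
Largest of these is 97.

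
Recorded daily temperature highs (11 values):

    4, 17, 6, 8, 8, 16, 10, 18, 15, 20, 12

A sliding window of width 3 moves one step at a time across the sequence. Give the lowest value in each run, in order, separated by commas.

[4, 17, 6] → min 4
[17, 6, 8] → min 6
[6, 8, 8] → min 6
[8, 8, 16] → min 8
[8, 16, 10] → min 8
[16, 10, 18] → min 10
[10, 18, 15] → min 10
[18, 15, 20] → min 15
[15, 20, 12] → min 12

4, 6, 6, 8, 8, 10, 10, 15, 12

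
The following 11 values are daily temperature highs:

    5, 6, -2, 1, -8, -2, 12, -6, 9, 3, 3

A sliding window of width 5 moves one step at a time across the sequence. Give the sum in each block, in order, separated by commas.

Sliding a size-5 window across the 11 values:
5 6 -2 1 -8 → sum 2
6 -2 1 -8 -2 → sum -5
-2 1 -8 -2 12 → sum 1
1 -8 -2 12 -6 → sum -3
-8 -2 12 -6 9 → sum 5
-2 12 -6 9 3 → sum 16
12 -6 9 3 3 → sum 21

2, -5, 1, -3, 5, 16, 21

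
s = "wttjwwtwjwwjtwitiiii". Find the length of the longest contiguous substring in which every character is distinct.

add w: [w] len 1
add t: [w, t] len 2
add t (repeat t, move left end past it): [t] len 1
add j: [t, j] len 2
add w: [t, j, w] len 3
add w (repeat w, move left end past it): [w] len 1
add t: [w, t] len 2
add w (repeat w, move left end past it): [t, w] len 2
add j: [t, w, j] len 3
add w (repeat w, move left end past it): [j, w] len 2
add w (repeat w, move left end past it): [w] len 1
add j: [w, j] len 2
add t: [w, j, t] len 3
add w (repeat w, move left end past it): [j, t, w] len 3
add i: [j, t, w, i] len 4
add t (repeat t, move left end past it): [w, i, t] len 3
add i (repeat i, move left end past it): [t, i] len 2
add i (repeat i, move left end past it): [i] len 1
add i (repeat i, move left end past it): [i] len 1
add i (repeat i, move left end past it): [i] len 1
Longest all-distinct length: 4.

4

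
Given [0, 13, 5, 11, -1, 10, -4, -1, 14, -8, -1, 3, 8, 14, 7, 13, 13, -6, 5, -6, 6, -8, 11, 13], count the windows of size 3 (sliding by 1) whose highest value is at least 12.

0 13 5 → max 13  ≥ 12 ✓
13 5 11 → max 13  ≥ 12 ✓
5 11 -1 → max 11
11 -1 10 → max 11
-1 10 -4 → max 10
10 -4 -1 → max 10
-4 -1 14 → max 14  ≥ 12 ✓
-1 14 -8 → max 14  ≥ 12 ✓
14 -8 -1 → max 14  ≥ 12 ✓
-8 -1 3 → max 3
-1 3 8 → max 8
3 8 14 → max 14  ≥ 12 ✓
8 14 7 → max 14  ≥ 12 ✓
14 7 13 → max 14  ≥ 12 ✓
7 13 13 → max 13  ≥ 12 ✓
13 13 -6 → max 13  ≥ 12 ✓
13 -6 5 → max 13  ≥ 12 ✓
-6 5 -6 → max 5
5 -6 6 → max 6
-6 6 -8 → max 6
6 -8 11 → max 11
-8 11 13 → max 13  ≥ 12 ✓
12 windows satisfy the condition.

12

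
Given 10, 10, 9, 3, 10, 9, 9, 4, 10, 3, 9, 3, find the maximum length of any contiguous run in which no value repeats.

add 10: [10] len 1
add 10 (repeat 10, move left end past it): [10] len 1
add 9: [10, 9] len 2
add 3: [10, 9, 3] len 3
add 10 (repeat 10, move left end past it): [9, 3, 10] len 3
add 9 (repeat 9, move left end past it): [3, 10, 9] len 3
add 9 (repeat 9, move left end past it): [9] len 1
add 4: [9, 4] len 2
add 10: [9, 4, 10] len 3
add 3: [9, 4, 10, 3] len 4
add 9 (repeat 9, move left end past it): [4, 10, 3, 9] len 4
add 3 (repeat 3, move left end past it): [9, 3] len 2
Longest all-distinct length: 4.

4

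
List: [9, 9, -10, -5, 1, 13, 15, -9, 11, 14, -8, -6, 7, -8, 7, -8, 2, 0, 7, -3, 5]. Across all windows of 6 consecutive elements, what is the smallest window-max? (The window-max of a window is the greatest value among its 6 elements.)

7

(9, 9, -10, -5, 1, 13) → max 13
(9, -10, -5, 1, 13, 15) → max 15
(-10, -5, 1, 13, 15, -9) → max 15
(-5, 1, 13, 15, -9, 11) → max 15
(1, 13, 15, -9, 11, 14) → max 15
(13, 15, -9, 11, 14, -8) → max 15
(15, -9, 11, 14, -8, -6) → max 15
(-9, 11, 14, -8, -6, 7) → max 14
(11, 14, -8, -6, 7, -8) → max 14
(14, -8, -6, 7, -8, 7) → max 14
(-8, -6, 7, -8, 7, -8) → max 7
(-6, 7, -8, 7, -8, 2) → max 7
(7, -8, 7, -8, 2, 0) → max 7
(-8, 7, -8, 2, 0, 7) → max 7
(7, -8, 2, 0, 7, -3) → max 7
(-8, 2, 0, 7, -3, 5) → max 7
Smallest of these is 7.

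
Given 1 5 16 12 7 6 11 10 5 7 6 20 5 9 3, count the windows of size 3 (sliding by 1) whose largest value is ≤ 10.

(1, 5, 16) → max 16
(5, 16, 12) → max 16
(16, 12, 7) → max 16
(12, 7, 6) → max 12
(7, 6, 11) → max 11
(6, 11, 10) → max 11
(11, 10, 5) → max 11
(10, 5, 7) → max 10  ≤ 10 ✓
(5, 7, 6) → max 7  ≤ 10 ✓
(7, 6, 20) → max 20
(6, 20, 5) → max 20
(20, 5, 9) → max 20
(5, 9, 3) → max 9  ≤ 10 ✓
3 windows satisfy the condition.

3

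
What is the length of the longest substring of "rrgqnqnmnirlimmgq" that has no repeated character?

[r] len 1
[r] len 1
[r, g] len 2
[r, g, q] len 3
[r, g, q, n] len 4
[n, q] len 2
[q, n] len 2
[q, n, m] len 3
[m, n] len 2
[m, n, i] len 3
[m, n, i, r] len 4
[m, n, i, r, l] len 5
[r, l, i] len 3
[r, l, i, m] len 4
[m] len 1
[m, g] len 2
[m, g, q] len 3
Longest all-distinct length: 5.

5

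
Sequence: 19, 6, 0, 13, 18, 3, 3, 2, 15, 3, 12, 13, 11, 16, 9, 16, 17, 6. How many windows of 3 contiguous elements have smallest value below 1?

19 6 0 → min 0  < 1 ✓
6 0 13 → min 0  < 1 ✓
0 13 18 → min 0  < 1 ✓
13 18 3 → min 3
18 3 3 → min 3
3 3 2 → min 2
3 2 15 → min 2
2 15 3 → min 2
15 3 12 → min 3
3 12 13 → min 3
12 13 11 → min 11
13 11 16 → min 11
11 16 9 → min 9
16 9 16 → min 9
9 16 17 → min 9
16 17 6 → min 6
3 windows satisfy the condition.

3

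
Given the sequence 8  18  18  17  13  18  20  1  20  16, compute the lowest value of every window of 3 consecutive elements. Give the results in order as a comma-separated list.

8, 17, 13, 13, 13, 1, 1, 1

[8, 18, 18] → min 8
[18, 18, 17] → min 17
[18, 17, 13] → min 13
[17, 13, 18] → min 13
[13, 18, 20] → min 13
[18, 20, 1] → min 1
[20, 1, 20] → min 1
[1, 20, 16] → min 1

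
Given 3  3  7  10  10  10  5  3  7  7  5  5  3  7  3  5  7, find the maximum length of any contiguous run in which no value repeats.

4

[3] len 1
[3] len 1
[3, 7] len 2
[3, 7, 10] len 3
[10] len 1
[10] len 1
[10, 5] len 2
[10, 5, 3] len 3
[10, 5, 3, 7] len 4
[7] len 1
[7, 5] len 2
[5] len 1
[5, 3] len 2
[5, 3, 7] len 3
[7, 3] len 2
[7, 3, 5] len 3
[3, 5, 7] len 3
Longest all-distinct length: 4.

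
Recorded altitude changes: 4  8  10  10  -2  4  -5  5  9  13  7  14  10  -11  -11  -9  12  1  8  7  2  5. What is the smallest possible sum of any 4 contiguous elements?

-21

[4, 8, 10, 10] → sum 32
[8, 10, 10, -2] → sum 26
[10, 10, -2, 4] → sum 22
[10, -2, 4, -5] → sum 7
[-2, 4, -5, 5] → sum 2
[4, -5, 5, 9] → sum 13
[-5, 5, 9, 13] → sum 22
[5, 9, 13, 7] → sum 34
[9, 13, 7, 14] → sum 43
[13, 7, 14, 10] → sum 44
[7, 14, 10, -11] → sum 20
[14, 10, -11, -11] → sum 2
[10, -11, -11, -9] → sum -21
[-11, -11, -9, 12] → sum -19
[-11, -9, 12, 1] → sum -7
[-9, 12, 1, 8] → sum 12
[12, 1, 8, 7] → sum 28
[1, 8, 7, 2] → sum 18
[8, 7, 2, 5] → sum 22
Smallest of these is -21.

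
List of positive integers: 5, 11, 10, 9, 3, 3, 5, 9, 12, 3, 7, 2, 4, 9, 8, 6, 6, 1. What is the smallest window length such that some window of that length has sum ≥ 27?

add 5: running sum 5 < 27
add 11: running sum 16 < 27
add 10: running sum 26 < 27
end 3: [11, 10, 9] sum 30, len 3
end 4: [11, 10, 9, 3] sum 33, len 4
end 5: [11, 10, 9, 3, 3] sum 36, len 5
end 6: [10, 9, 3, 3, 5] sum 30, len 5
end 7: [9, 3, 3, 5, 9] sum 29, len 5
end 8: [3, 5, 9, 12] sum 29, len 4
end 9: [5, 9, 12, 3] sum 29, len 4
end 10: [9, 12, 3, 7] sum 31, len 4
end 11: [9, 12, 3, 7, 2] sum 33, len 5
end 12: [12, 3, 7, 2, 4] sum 28, len 5
end 13: [12, 3, 7, 2, 4, 9] sum 37, len 6
end 14: [7, 2, 4, 9, 8] sum 30, len 5
end 15: [4, 9, 8, 6] sum 27, len 4
end 16: [9, 8, 6, 6] sum 29, len 4
end 17: [9, 8, 6, 6, 1] sum 30, len 5
Shortest qualifying length: 3.

3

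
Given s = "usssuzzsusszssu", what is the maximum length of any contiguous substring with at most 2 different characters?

add u: window [u] (1 distinct), len 1
add s: window [u, s] (2 distinct), len 2
add s: window [u, s, s] (2 distinct), len 3
add s: window [u, s, s, s] (2 distinct), len 4
add u: window [u, s, s, s, u] (2 distinct), len 5
add z: window [u, z] (2 distinct), len 2
add z: window [u, z, z] (2 distinct), len 3
add s: window [z, z, s] (2 distinct), len 3
add u: window [s, u] (2 distinct), len 2
add s: window [s, u, s] (2 distinct), len 3
add s: window [s, u, s, s] (2 distinct), len 4
add z: window [s, s, z] (2 distinct), len 3
add s: window [s, s, z, s] (2 distinct), len 4
add s: window [s, s, z, s, s] (2 distinct), len 5
add u: window [s, s, u] (2 distinct), len 3
Longest length with ≤2 distinct: 5.

5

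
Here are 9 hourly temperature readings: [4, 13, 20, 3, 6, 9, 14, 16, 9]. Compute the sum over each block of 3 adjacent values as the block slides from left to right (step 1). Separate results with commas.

37, 36, 29, 18, 29, 39, 39

[4, 13, 20] → sum 37
[13, 20, 3] → sum 36
[20, 3, 6] → sum 29
[3, 6, 9] → sum 18
[6, 9, 14] → sum 29
[9, 14, 16] → sum 39
[14, 16, 9] → sum 39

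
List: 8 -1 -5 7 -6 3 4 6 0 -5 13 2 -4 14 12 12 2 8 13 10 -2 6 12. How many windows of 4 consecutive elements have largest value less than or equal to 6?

8 -1 -5 7 → max 8
-1 -5 7 -6 → max 7
-5 7 -6 3 → max 7
7 -6 3 4 → max 7
-6 3 4 6 → max 6  ≤ 6 ✓
3 4 6 0 → max 6  ≤ 6 ✓
4 6 0 -5 → max 6  ≤ 6 ✓
6 0 -5 13 → max 13
0 -5 13 2 → max 13
-5 13 2 -4 → max 13
13 2 -4 14 → max 14
2 -4 14 12 → max 14
-4 14 12 12 → max 14
14 12 12 2 → max 14
12 12 2 8 → max 12
12 2 8 13 → max 13
2 8 13 10 → max 13
8 13 10 -2 → max 13
13 10 -2 6 → max 13
10 -2 6 12 → max 12
3 windows satisfy the condition.

3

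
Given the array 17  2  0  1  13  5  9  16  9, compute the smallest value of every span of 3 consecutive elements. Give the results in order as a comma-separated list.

0, 0, 0, 1, 5, 5, 9

(17, 2, 0) → min 0
(2, 0, 1) → min 0
(0, 1, 13) → min 0
(1, 13, 5) → min 1
(13, 5, 9) → min 5
(5, 9, 16) → min 5
(9, 16, 9) → min 9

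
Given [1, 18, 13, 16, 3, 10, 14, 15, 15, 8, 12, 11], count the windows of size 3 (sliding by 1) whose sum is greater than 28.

9

(1, 18, 13) → sum 32  > 28 ✓
(18, 13, 16) → sum 47  > 28 ✓
(13, 16, 3) → sum 32  > 28 ✓
(16, 3, 10) → sum 29  > 28 ✓
(3, 10, 14) → sum 27
(10, 14, 15) → sum 39  > 28 ✓
(14, 15, 15) → sum 44  > 28 ✓
(15, 15, 8) → sum 38  > 28 ✓
(15, 8, 12) → sum 35  > 28 ✓
(8, 12, 11) → sum 31  > 28 ✓
9 windows satisfy the condition.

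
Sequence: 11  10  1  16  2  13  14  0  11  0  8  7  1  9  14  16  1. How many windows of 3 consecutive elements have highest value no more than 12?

[11, 10, 1] → max 11  ≤ 12 ✓
[10, 1, 16] → max 16
[1, 16, 2] → max 16
[16, 2, 13] → max 16
[2, 13, 14] → max 14
[13, 14, 0] → max 14
[14, 0, 11] → max 14
[0, 11, 0] → max 11  ≤ 12 ✓
[11, 0, 8] → max 11  ≤ 12 ✓
[0, 8, 7] → max 8  ≤ 12 ✓
[8, 7, 1] → max 8  ≤ 12 ✓
[7, 1, 9] → max 9  ≤ 12 ✓
[1, 9, 14] → max 14
[9, 14, 16] → max 16
[14, 16, 1] → max 16
6 windows satisfy the condition.

6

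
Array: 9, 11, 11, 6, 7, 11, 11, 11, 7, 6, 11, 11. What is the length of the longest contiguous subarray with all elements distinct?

[9] len 1
[9, 11] len 2
[11] len 1
[11, 6] len 2
[11, 6, 7] len 3
[6, 7, 11] len 3
[11] len 1
[11] len 1
[11, 7] len 2
[11, 7, 6] len 3
[7, 6, 11] len 3
[11] len 1
Longest all-distinct length: 3.

3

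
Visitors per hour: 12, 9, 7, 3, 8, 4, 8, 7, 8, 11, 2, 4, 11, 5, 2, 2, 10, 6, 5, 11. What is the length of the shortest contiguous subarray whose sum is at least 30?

4

add 12: running sum 12 < 30
add 9: running sum 21 < 30
add 7: running sum 28 < 30
end 3: [12, 9, 7, 3] sum 31, len 4
end 4: [12, 9, 7, 3, 8] sum 39, len 5
end 5: [9, 7, 3, 8, 4] sum 31, len 5
end 6: [7, 3, 8, 4, 8] sum 30, len 5
end 7: [3, 8, 4, 8, 7] sum 30, len 5
end 8: [8, 4, 8, 7, 8] sum 35, len 5
end 9: [8, 7, 8, 11] sum 34, len 4
end 10: [8, 7, 8, 11, 2] sum 36, len 5
end 11: [7, 8, 11, 2, 4] sum 32, len 5
end 12: [8, 11, 2, 4, 11] sum 36, len 5
end 13: [11, 2, 4, 11, 5] sum 33, len 5
end 14: [11, 2, 4, 11, 5, 2] sum 35, len 6
end 15: [11, 2, 4, 11, 5, 2, 2] sum 37, len 7
end 16: [11, 5, 2, 2, 10] sum 30, len 5
end 17: [11, 5, 2, 2, 10, 6] sum 36, len 6
end 18: [5, 2, 2, 10, 6, 5] sum 30, len 6
end 19: [10, 6, 5, 11] sum 32, len 4
Shortest qualifying length: 4.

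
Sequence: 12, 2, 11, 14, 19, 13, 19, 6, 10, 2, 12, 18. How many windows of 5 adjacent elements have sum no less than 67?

3

[12, 2, 11, 14, 19] → sum 58
[2, 11, 14, 19, 13] → sum 59
[11, 14, 19, 13, 19] → sum 76  ≥ 67 ✓
[14, 19, 13, 19, 6] → sum 71  ≥ 67 ✓
[19, 13, 19, 6, 10] → sum 67  ≥ 67 ✓
[13, 19, 6, 10, 2] → sum 50
[19, 6, 10, 2, 12] → sum 49
[6, 10, 2, 12, 18] → sum 48
3 windows satisfy the condition.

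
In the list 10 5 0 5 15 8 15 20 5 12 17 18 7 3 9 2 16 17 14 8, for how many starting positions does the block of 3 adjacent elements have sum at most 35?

10

[10, 5, 0] → sum 15  ≤ 35 ✓
[5, 0, 5] → sum 10  ≤ 35 ✓
[0, 5, 15] → sum 20  ≤ 35 ✓
[5, 15, 8] → sum 28  ≤ 35 ✓
[15, 8, 15] → sum 38
[8, 15, 20] → sum 43
[15, 20, 5] → sum 40
[20, 5, 12] → sum 37
[5, 12, 17] → sum 34  ≤ 35 ✓
[12, 17, 18] → sum 47
[17, 18, 7] → sum 42
[18, 7, 3] → sum 28  ≤ 35 ✓
[7, 3, 9] → sum 19  ≤ 35 ✓
[3, 9, 2] → sum 14  ≤ 35 ✓
[9, 2, 16] → sum 27  ≤ 35 ✓
[2, 16, 17] → sum 35  ≤ 35 ✓
[16, 17, 14] → sum 47
[17, 14, 8] → sum 39
10 windows satisfy the condition.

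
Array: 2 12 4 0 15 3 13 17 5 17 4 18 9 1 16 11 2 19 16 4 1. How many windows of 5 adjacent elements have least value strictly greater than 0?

2 12 4 0 15 → min 0
12 4 0 15 3 → min 0
4 0 15 3 13 → min 0
0 15 3 13 17 → min 0
15 3 13 17 5 → min 3  > 0 ✓
3 13 17 5 17 → min 3  > 0 ✓
13 17 5 17 4 → min 4  > 0 ✓
17 5 17 4 18 → min 4  > 0 ✓
5 17 4 18 9 → min 4  > 0 ✓
17 4 18 9 1 → min 1  > 0 ✓
4 18 9 1 16 → min 1  > 0 ✓
18 9 1 16 11 → min 1  > 0 ✓
9 1 16 11 2 → min 1  > 0 ✓
1 16 11 2 19 → min 1  > 0 ✓
16 11 2 19 16 → min 2  > 0 ✓
11 2 19 16 4 → min 2  > 0 ✓
2 19 16 4 1 → min 1  > 0 ✓
13 windows satisfy the condition.

13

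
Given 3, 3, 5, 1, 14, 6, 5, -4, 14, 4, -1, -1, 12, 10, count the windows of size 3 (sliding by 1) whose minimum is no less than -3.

[3, 3, 5] → min 3  ≥ -3 ✓
[3, 5, 1] → min 1  ≥ -3 ✓
[5, 1, 14] → min 1  ≥ -3 ✓
[1, 14, 6] → min 1  ≥ -3 ✓
[14, 6, 5] → min 5  ≥ -3 ✓
[6, 5, -4] → min -4
[5, -4, 14] → min -4
[-4, 14, 4] → min -4
[14, 4, -1] → min -1  ≥ -3 ✓
[4, -1, -1] → min -1  ≥ -3 ✓
[-1, -1, 12] → min -1  ≥ -3 ✓
[-1, 12, 10] → min -1  ≥ -3 ✓
9 windows satisfy the condition.

9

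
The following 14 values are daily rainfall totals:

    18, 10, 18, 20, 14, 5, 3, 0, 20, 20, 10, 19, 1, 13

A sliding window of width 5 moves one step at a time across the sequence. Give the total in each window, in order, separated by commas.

(18, 10, 18, 20, 14) → sum 80
(10, 18, 20, 14, 5) → sum 67
(18, 20, 14, 5, 3) → sum 60
(20, 14, 5, 3, 0) → sum 42
(14, 5, 3, 0, 20) → sum 42
(5, 3, 0, 20, 20) → sum 48
(3, 0, 20, 20, 10) → sum 53
(0, 20, 20, 10, 19) → sum 69
(20, 20, 10, 19, 1) → sum 70
(20, 10, 19, 1, 13) → sum 63

80, 67, 60, 42, 42, 48, 53, 69, 70, 63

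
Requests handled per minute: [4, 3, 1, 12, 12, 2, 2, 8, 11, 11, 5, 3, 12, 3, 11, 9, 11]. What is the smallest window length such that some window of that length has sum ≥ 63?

add 4: running sum 4 < 63
add 3: running sum 7 < 63
add 1: running sum 8 < 63
add 12: running sum 20 < 63
add 12: running sum 32 < 63
add 2: running sum 34 < 63
add 2: running sum 36 < 63
add 8: running sum 44 < 63
add 11: running sum 55 < 63
end 9: [4, 3, 1, 12, 12, 2, 2, 8, 11, 11] sum 66, len 10
end 10: [12, 12, 2, 2, 8, 11, 11, 5] sum 63, len 8
end 11: [12, 12, 2, 2, 8, 11, 11, 5, 3] sum 66, len 9
end 12: [12, 2, 2, 8, 11, 11, 5, 3, 12] sum 66, len 9
end 13: [12, 2, 2, 8, 11, 11, 5, 3, 12, 3] sum 69, len 10
end 14: [8, 11, 11, 5, 3, 12, 3, 11] sum 64, len 8
end 15: [11, 11, 5, 3, 12, 3, 11, 9] sum 65, len 8
end 16: [11, 5, 3, 12, 3, 11, 9, 11] sum 65, len 8
Shortest qualifying length: 8.

8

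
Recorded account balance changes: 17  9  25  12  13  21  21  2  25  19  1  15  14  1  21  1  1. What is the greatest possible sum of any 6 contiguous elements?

Each size-6 window and its sum:
17 9 25 12 13 21 → sum 97
9 25 12 13 21 21 → sum 101
25 12 13 21 21 2 → sum 94
12 13 21 21 2 25 → sum 94
13 21 21 2 25 19 → sum 101
21 21 2 25 19 1 → sum 89
21 2 25 19 1 15 → sum 83
2 25 19 1 15 14 → sum 76
25 19 1 15 14 1 → sum 75
19 1 15 14 1 21 → sum 71
1 15 14 1 21 1 → sum 53
15 14 1 21 1 1 → sum 53
Greatest of these is 101.

101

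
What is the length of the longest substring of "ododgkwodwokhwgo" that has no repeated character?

add o: [o] len 1
add d: [o, d] len 2
add o (repeat o, move left end past it): [d, o] len 2
add d (repeat d, move left end past it): [o, d] len 2
add g: [o, d, g] len 3
add k: [o, d, g, k] len 4
add w: [o, d, g, k, w] len 5
add o (repeat o, move left end past it): [d, g, k, w, o] len 5
add d (repeat d, move left end past it): [g, k, w, o, d] len 5
add w (repeat w, move left end past it): [o, d, w] len 3
add o (repeat o, move left end past it): [d, w, o] len 3
add k: [d, w, o, k] len 4
add h: [d, w, o, k, h] len 5
add w (repeat w, move left end past it): [o, k, h, w] len 4
add g: [o, k, h, w, g] len 5
add o (repeat o, move left end past it): [k, h, w, g, o] len 5
Longest all-distinct length: 5.

5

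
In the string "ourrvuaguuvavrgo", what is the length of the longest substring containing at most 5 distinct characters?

14

add o: window [o] (1 distinct), len 1
add u: window [o, u] (2 distinct), len 2
add r: window [o, u, r] (3 distinct), len 3
add r: window [o, u, r, r] (3 distinct), len 4
add v: window [o, u, r, r, v] (4 distinct), len 5
add u: window [o, u, r, r, v, u] (4 distinct), len 6
add a: window [o, u, r, r, v, u, a] (5 distinct), len 7
add g: window [u, r, r, v, u, a, g] (5 distinct), len 7
add u: window [u, r, r, v, u, a, g, u] (5 distinct), len 8
add u: window [u, r, r, v, u, a, g, u, u] (5 distinct), len 9
add v: window [u, r, r, v, u, a, g, u, u, v] (5 distinct), len 10
add a: window [u, r, r, v, u, a, g, u, u, v, a] (5 distinct), len 11
add v: window [u, r, r, v, u, a, g, u, u, v, a, v] (5 distinct), len 12
add r: window [u, r, r, v, u, a, g, u, u, v, a, v, r] (5 distinct), len 13
add g: window [u, r, r, v, u, a, g, u, u, v, a, v, r, g] (5 distinct), len 14
add o: window [v, a, v, r, g, o] (5 distinct), len 6
Longest length with ≤5 distinct: 14.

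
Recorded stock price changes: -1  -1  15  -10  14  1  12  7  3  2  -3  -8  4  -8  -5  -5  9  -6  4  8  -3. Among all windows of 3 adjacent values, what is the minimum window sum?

-18

[-1, -1, 15] → sum 13
[-1, 15, -10] → sum 4
[15, -10, 14] → sum 19
[-10, 14, 1] → sum 5
[14, 1, 12] → sum 27
[1, 12, 7] → sum 20
[12, 7, 3] → sum 22
[7, 3, 2] → sum 12
[3, 2, -3] → sum 2
[2, -3, -8] → sum -9
[-3, -8, 4] → sum -7
[-8, 4, -8] → sum -12
[4, -8, -5] → sum -9
[-8, -5, -5] → sum -18
[-5, -5, 9] → sum -1
[-5, 9, -6] → sum -2
[9, -6, 4] → sum 7
[-6, 4, 8] → sum 6
[4, 8, -3] → sum 9
Minimum of these is -18.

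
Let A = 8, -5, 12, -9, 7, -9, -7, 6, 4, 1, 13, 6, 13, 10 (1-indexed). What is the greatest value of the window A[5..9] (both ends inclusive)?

Elements at indices 5..9: 7, -9, -7, 6, 4
max(7, -9, -7, 6, 4) = 7

7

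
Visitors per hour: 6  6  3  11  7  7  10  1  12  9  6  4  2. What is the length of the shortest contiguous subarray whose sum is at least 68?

10

add 6: running sum 6 < 68
add 6: running sum 12 < 68
add 3: running sum 15 < 68
add 11: running sum 26 < 68
add 7: running sum 33 < 68
add 7: running sum 40 < 68
add 10: running sum 50 < 68
add 1: running sum 51 < 68
add 12: running sum 63 < 68
end 9: [6, 6, 3, 11, 7, 7, 10, 1, 12, 9] sum 72, len 10
end 10: [6, 3, 11, 7, 7, 10, 1, 12, 9, 6] sum 72, len 10
end 11: [3, 11, 7, 7, 10, 1, 12, 9, 6, 4] sum 70, len 10
end 12: [11, 7, 7, 10, 1, 12, 9, 6, 4, 2] sum 69, len 10
Shortest qualifying length: 10.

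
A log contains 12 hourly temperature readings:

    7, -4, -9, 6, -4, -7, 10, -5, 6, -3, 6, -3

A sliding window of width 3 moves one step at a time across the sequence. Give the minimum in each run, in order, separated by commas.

(7, -4, -9) → min -9
(-4, -9, 6) → min -9
(-9, 6, -4) → min -9
(6, -4, -7) → min -7
(-4, -7, 10) → min -7
(-7, 10, -5) → min -7
(10, -5, 6) → min -5
(-5, 6, -3) → min -5
(6, -3, 6) → min -3
(-3, 6, -3) → min -3

-9, -9, -9, -7, -7, -7, -5, -5, -3, -3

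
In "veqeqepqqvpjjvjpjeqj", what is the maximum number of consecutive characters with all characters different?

4

add v: [v] len 1
add e: [v, e] len 2
add q: [v, e, q] len 3
add e (repeat e, move left end past it): [q, e] len 2
add q (repeat q, move left end past it): [e, q] len 2
add e (repeat e, move left end past it): [q, e] len 2
add p: [q, e, p] len 3
add q (repeat q, move left end past it): [e, p, q] len 3
add q (repeat q, move left end past it): [q] len 1
add v: [q, v] len 2
add p: [q, v, p] len 3
add j: [q, v, p, j] len 4
add j (repeat j, move left end past it): [j] len 1
add v: [j, v] len 2
add j (repeat j, move left end past it): [v, j] len 2
add p: [v, j, p] len 3
add j (repeat j, move left end past it): [p, j] len 2
add e: [p, j, e] len 3
add q: [p, j, e, q] len 4
add j (repeat j, move left end past it): [e, q, j] len 3
Longest all-distinct length: 4.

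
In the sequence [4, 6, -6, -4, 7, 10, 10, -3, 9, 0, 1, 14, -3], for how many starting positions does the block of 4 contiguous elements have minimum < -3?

[4, 6, -6, -4] → min -6  < -3 ✓
[6, -6, -4, 7] → min -6  < -3 ✓
[-6, -4, 7, 10] → min -6  < -3 ✓
[-4, 7, 10, 10] → min -4  < -3 ✓
[7, 10, 10, -3] → min -3
[10, 10, -3, 9] → min -3
[10, -3, 9, 0] → min -3
[-3, 9, 0, 1] → min -3
[9, 0, 1, 14] → min 0
[0, 1, 14, -3] → min -3
4 windows satisfy the condition.

4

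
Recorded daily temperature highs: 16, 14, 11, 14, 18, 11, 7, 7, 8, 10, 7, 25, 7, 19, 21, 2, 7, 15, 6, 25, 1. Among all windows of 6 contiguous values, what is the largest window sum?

[16, 14, 11, 14, 18, 11] → sum 84
[14, 11, 14, 18, 11, 7] → sum 75
[11, 14, 18, 11, 7, 7] → sum 68
[14, 18, 11, 7, 7, 8] → sum 65
[18, 11, 7, 7, 8, 10] → sum 61
[11, 7, 7, 8, 10, 7] → sum 50
[7, 7, 8, 10, 7, 25] → sum 64
[7, 8, 10, 7, 25, 7] → sum 64
[8, 10, 7, 25, 7, 19] → sum 76
[10, 7, 25, 7, 19, 21] → sum 89
[7, 25, 7, 19, 21, 2] → sum 81
[25, 7, 19, 21, 2, 7] → sum 81
[7, 19, 21, 2, 7, 15] → sum 71
[19, 21, 2, 7, 15, 6] → sum 70
[21, 2, 7, 15, 6, 25] → sum 76
[2, 7, 15, 6, 25, 1] → sum 56
Largest of these is 89.

89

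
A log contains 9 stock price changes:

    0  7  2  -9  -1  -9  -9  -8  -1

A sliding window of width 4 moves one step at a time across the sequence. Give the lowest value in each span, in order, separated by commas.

-9, -9, -9, -9, -9, -9

[0, 7, 2, -9] → min -9
[7, 2, -9, -1] → min -9
[2, -9, -1, -9] → min -9
[-9, -1, -9, -9] → min -9
[-1, -9, -9, -8] → min -9
[-9, -9, -8, -1] → min -9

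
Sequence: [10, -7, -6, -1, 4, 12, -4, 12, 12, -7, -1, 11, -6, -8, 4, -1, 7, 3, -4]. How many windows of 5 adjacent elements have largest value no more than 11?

7

(10, -7, -6, -1, 4) → max 10  ≤ 11 ✓
(-7, -6, -1, 4, 12) → max 12
(-6, -1, 4, 12, -4) → max 12
(-1, 4, 12, -4, 12) → max 12
(4, 12, -4, 12, 12) → max 12
(12, -4, 12, 12, -7) → max 12
(-4, 12, 12, -7, -1) → max 12
(12, 12, -7, -1, 11) → max 12
(12, -7, -1, 11, -6) → max 12
(-7, -1, 11, -6, -8) → max 11  ≤ 11 ✓
(-1, 11, -6, -8, 4) → max 11  ≤ 11 ✓
(11, -6, -8, 4, -1) → max 11  ≤ 11 ✓
(-6, -8, 4, -1, 7) → max 7  ≤ 11 ✓
(-8, 4, -1, 7, 3) → max 7  ≤ 11 ✓
(4, -1, 7, 3, -4) → max 7  ≤ 11 ✓
7 windows satisfy the condition.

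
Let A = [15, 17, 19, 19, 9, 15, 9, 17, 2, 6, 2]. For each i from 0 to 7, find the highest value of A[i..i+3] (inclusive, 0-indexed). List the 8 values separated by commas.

(15, 17, 19, 19) → max 19
(17, 19, 19, 9) → max 19
(19, 19, 9, 15) → max 19
(19, 9, 15, 9) → max 19
(9, 15, 9, 17) → max 17
(15, 9, 17, 2) → max 17
(9, 17, 2, 6) → max 17
(17, 2, 6, 2) → max 17

19, 19, 19, 19, 17, 17, 17, 17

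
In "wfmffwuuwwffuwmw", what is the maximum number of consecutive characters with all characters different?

4

[w] len 1
[w, f] len 2
[w, f, m] len 3
[m, f] len 2
[f] len 1
[f, w] len 2
[f, w, u] len 3
[u] len 1
[u, w] len 2
[w] len 1
[w, f] len 2
[f] len 1
[f, u] len 2
[f, u, w] len 3
[f, u, w, m] len 4
[m, w] len 2
Longest all-distinct length: 4.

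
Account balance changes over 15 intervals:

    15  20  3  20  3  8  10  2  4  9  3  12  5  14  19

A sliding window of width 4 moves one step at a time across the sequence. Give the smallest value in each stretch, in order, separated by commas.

Sliding a size-4 window across the 15 values:
(15, 20, 3, 20) → min 3
(20, 3, 20, 3) → min 3
(3, 20, 3, 8) → min 3
(20, 3, 8, 10) → min 3
(3, 8, 10, 2) → min 2
(8, 10, 2, 4) → min 2
(10, 2, 4, 9) → min 2
(2, 4, 9, 3) → min 2
(4, 9, 3, 12) → min 3
(9, 3, 12, 5) → min 3
(3, 12, 5, 14) → min 3
(12, 5, 14, 19) → min 5

3, 3, 3, 3, 2, 2, 2, 2, 3, 3, 3, 5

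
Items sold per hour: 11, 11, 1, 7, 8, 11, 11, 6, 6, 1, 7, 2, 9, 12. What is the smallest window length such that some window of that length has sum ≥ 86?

13

add 11: running sum 11 < 86
add 11: running sum 22 < 86
add 1: running sum 23 < 86
add 7: running sum 30 < 86
add 8: running sum 38 < 86
add 11: running sum 49 < 86
add 11: running sum 60 < 86
add 6: running sum 66 < 86
add 6: running sum 72 < 86
add 1: running sum 73 < 86
add 7: running sum 80 < 86
add 2: running sum 82 < 86
add 9: shortest ending here [11, 11, 1, 7, 8, 11, 11, 6, 6, 1, 7, 2, 9] sum 91, len 13
add 12: shortest ending here [11, 1, 7, 8, 11, 11, 6, 6, 1, 7, 2, 9, 12] sum 92, len 13
Shortest qualifying length: 13.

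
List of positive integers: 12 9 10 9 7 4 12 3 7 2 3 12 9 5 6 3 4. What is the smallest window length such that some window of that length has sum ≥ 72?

add 12: running sum 12 < 72
add 9: running sum 21 < 72
add 10: running sum 31 < 72
add 9: running sum 40 < 72
add 7: running sum 47 < 72
add 4: running sum 51 < 72
add 12: running sum 63 < 72
add 3: running sum 66 < 72
add 7: shortest ending here [12, 9, 10, 9, 7, 4, 12, 3, 7] sum 73, len 9
add 2: shortest ending here [12, 9, 10, 9, 7, 4, 12, 3, 7, 2] sum 75, len 10
add 3: shortest ending here [12, 9, 10, 9, 7, 4, 12, 3, 7, 2, 3] sum 78, len 11
add 12: shortest ending here [9, 10, 9, 7, 4, 12, 3, 7, 2, 3, 12] sum 78, len 11
add 9: shortest ending here [10, 9, 7, 4, 12, 3, 7, 2, 3, 12, 9] sum 78, len 11
add 5: shortest ending here [9, 7, 4, 12, 3, 7, 2, 3, 12, 9, 5] sum 73, len 11
add 6: shortest ending here [9, 7, 4, 12, 3, 7, 2, 3, 12, 9, 5, 6] sum 79, len 12
add 3: shortest ending here [7, 4, 12, 3, 7, 2, 3, 12, 9, 5, 6, 3] sum 73, len 12
add 4: shortest ending here [7, 4, 12, 3, 7, 2, 3, 12, 9, 5, 6, 3, 4] sum 77, len 13
Shortest qualifying length: 9.

9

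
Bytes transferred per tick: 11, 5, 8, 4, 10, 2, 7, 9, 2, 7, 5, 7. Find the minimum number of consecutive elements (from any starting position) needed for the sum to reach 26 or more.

4

add 11: running sum 11 < 26
add 5: running sum 16 < 26
add 8: running sum 24 < 26
end 3: [11, 5, 8, 4] sum 28, len 4
end 4: [5, 8, 4, 10] sum 27, len 4
end 5: [5, 8, 4, 10, 2] sum 29, len 5
end 6: [8, 4, 10, 2, 7] sum 31, len 5
end 7: [10, 2, 7, 9] sum 28, len 4
end 8: [10, 2, 7, 9, 2] sum 30, len 5
end 9: [2, 7, 9, 2, 7] sum 27, len 5
end 10: [7, 9, 2, 7, 5] sum 30, len 5
end 11: [9, 2, 7, 5, 7] sum 30, len 5
Shortest qualifying length: 4.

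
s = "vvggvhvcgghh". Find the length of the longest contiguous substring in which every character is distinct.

add v: [v] len 1
add v (repeat v, move left end past it): [v] len 1
add g: [v, g] len 2
add g (repeat g, move left end past it): [g] len 1
add v: [g, v] len 2
add h: [g, v, h] len 3
add v (repeat v, move left end past it): [h, v] len 2
add c: [h, v, c] len 3
add g: [h, v, c, g] len 4
add g (repeat g, move left end past it): [g] len 1
add h: [g, h] len 2
add h (repeat h, move left end past it): [h] len 1
Longest all-distinct length: 4.

4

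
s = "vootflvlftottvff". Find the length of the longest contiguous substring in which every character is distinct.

add v: [v] len 1
add o: [v, o] len 2
add o (repeat o, move left end past it): [o] len 1
add t: [o, t] len 2
add f: [o, t, f] len 3
add l: [o, t, f, l] len 4
add v: [o, t, f, l, v] len 5
add l (repeat l, move left end past it): [v, l] len 2
add f: [v, l, f] len 3
add t: [v, l, f, t] len 4
add o: [v, l, f, t, o] len 5
add t (repeat t, move left end past it): [o, t] len 2
add t (repeat t, move left end past it): [t] len 1
add v: [t, v] len 2
add f: [t, v, f] len 3
add f (repeat f, move left end past it): [f] len 1
Longest all-distinct length: 5.

5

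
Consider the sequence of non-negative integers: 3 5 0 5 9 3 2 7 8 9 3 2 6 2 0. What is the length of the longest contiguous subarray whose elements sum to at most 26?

6

[3] sum 3 len 1
[3, 5] sum 8 len 2
[3, 5, 0] sum 8 len 3
[3, 5, 0, 5] sum 13 len 4
[3, 5, 0, 5, 9] sum 22 len 5
[3, 5, 0, 5, 9, 3] sum 25 len 6
[5, 0, 5, 9, 3, 2] sum 24 len 6
[0, 5, 9, 3, 2, 7] sum 26 len 6
[3, 2, 7, 8] sum 20 len 4
[2, 7, 8, 9] sum 26 len 4
[8, 9, 3] sum 20 len 3
[8, 9, 3, 2] sum 22 len 4
[9, 3, 2, 6] sum 20 len 4
[9, 3, 2, 6, 2] sum 22 len 5
[9, 3, 2, 6, 2, 0] sum 22 len 6
Longest length seen: 6.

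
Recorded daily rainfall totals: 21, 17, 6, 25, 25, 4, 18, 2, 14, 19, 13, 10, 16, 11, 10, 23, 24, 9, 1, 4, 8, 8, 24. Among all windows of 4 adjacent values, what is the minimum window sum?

(21, 17, 6, 25) → sum 69
(17, 6, 25, 25) → sum 73
(6, 25, 25, 4) → sum 60
(25, 25, 4, 18) → sum 72
(25, 4, 18, 2) → sum 49
(4, 18, 2, 14) → sum 38
(18, 2, 14, 19) → sum 53
(2, 14, 19, 13) → sum 48
(14, 19, 13, 10) → sum 56
(19, 13, 10, 16) → sum 58
(13, 10, 16, 11) → sum 50
(10, 16, 11, 10) → sum 47
(16, 11, 10, 23) → sum 60
(11, 10, 23, 24) → sum 68
(10, 23, 24, 9) → sum 66
(23, 24, 9, 1) → sum 57
(24, 9, 1, 4) → sum 38
(9, 1, 4, 8) → sum 22
(1, 4, 8, 8) → sum 21
(4, 8, 8, 24) → sum 44
Minimum of these is 21.

21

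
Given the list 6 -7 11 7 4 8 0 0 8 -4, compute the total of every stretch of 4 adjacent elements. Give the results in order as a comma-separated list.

17, 15, 30, 19, 12, 16, 4

[6, -7, 11, 7] → sum 17
[-7, 11, 7, 4] → sum 15
[11, 7, 4, 8] → sum 30
[7, 4, 8, 0] → sum 19
[4, 8, 0, 0] → sum 12
[8, 0, 0, 8] → sum 16
[0, 0, 8, -4] → sum 4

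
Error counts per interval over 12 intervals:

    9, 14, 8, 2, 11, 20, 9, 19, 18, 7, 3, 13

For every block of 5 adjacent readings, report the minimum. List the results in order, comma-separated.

Sliding a size-5 window across the 12 values:
[9, 14, 8, 2, 11] → min 2
[14, 8, 2, 11, 20] → min 2
[8, 2, 11, 20, 9] → min 2
[2, 11, 20, 9, 19] → min 2
[11, 20, 9, 19, 18] → min 9
[20, 9, 19, 18, 7] → min 7
[9, 19, 18, 7, 3] → min 3
[19, 18, 7, 3, 13] → min 3

2, 2, 2, 2, 9, 7, 3, 3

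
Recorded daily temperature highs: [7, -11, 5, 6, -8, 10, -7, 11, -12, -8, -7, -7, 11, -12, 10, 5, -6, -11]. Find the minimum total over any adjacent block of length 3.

-27

[7, -11, 5] → sum 1
[-11, 5, 6] → sum 0
[5, 6, -8] → sum 3
[6, -8, 10] → sum 8
[-8, 10, -7] → sum -5
[10, -7, 11] → sum 14
[-7, 11, -12] → sum -8
[11, -12, -8] → sum -9
[-12, -8, -7] → sum -27
[-8, -7, -7] → sum -22
[-7, -7, 11] → sum -3
[-7, 11, -12] → sum -8
[11, -12, 10] → sum 9
[-12, 10, 5] → sum 3
[10, 5, -6] → sum 9
[5, -6, -11] → sum -12
Minimum of these is -27.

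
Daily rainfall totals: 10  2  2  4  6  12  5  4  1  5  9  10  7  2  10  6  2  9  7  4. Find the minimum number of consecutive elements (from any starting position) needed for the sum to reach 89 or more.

add 10: running sum 10 < 89
add 2: running sum 12 < 89
add 2: running sum 14 < 89
add 4: running sum 18 < 89
add 6: running sum 24 < 89
add 12: running sum 36 < 89
add 5: running sum 41 < 89
add 4: running sum 45 < 89
add 1: running sum 46 < 89
add 5: running sum 51 < 89
add 9: running sum 60 < 89
add 10: running sum 70 < 89
add 7: running sum 77 < 89
add 2: running sum 79 < 89
add 10: shortest ending here [10, 2, 2, 4, 6, 12, 5, 4, 1, 5, 9, 10, 7, 2, 10] sum 89, len 15
add 6: shortest ending here [10, 2, 2, 4, 6, 12, 5, 4, 1, 5, 9, 10, 7, 2, 10, 6] sum 95, len 16
add 2: shortest ending here [10, 2, 2, 4, 6, 12, 5, 4, 1, 5, 9, 10, 7, 2, 10, 6, 2] sum 97, len 17
add 9: shortest ending here [4, 6, 12, 5, 4, 1, 5, 9, 10, 7, 2, 10, 6, 2, 9] sum 92, len 15
add 7: shortest ending here [12, 5, 4, 1, 5, 9, 10, 7, 2, 10, 6, 2, 9, 7] sum 89, len 14
add 4: shortest ending here [12, 5, 4, 1, 5, 9, 10, 7, 2, 10, 6, 2, 9, 7, 4] sum 93, len 15
Shortest qualifying length: 14.

14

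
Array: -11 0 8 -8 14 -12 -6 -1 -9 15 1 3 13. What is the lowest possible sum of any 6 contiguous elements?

(-11, 0, 8, -8, 14, -12) → sum -9
(0, 8, -8, 14, -12, -6) → sum -4
(8, -8, 14, -12, -6, -1) → sum -5
(-8, 14, -12, -6, -1, -9) → sum -22
(14, -12, -6, -1, -9, 15) → sum 1
(-12, -6, -1, -9, 15, 1) → sum -12
(-6, -1, -9, 15, 1, 3) → sum 3
(-1, -9, 15, 1, 3, 13) → sum 22
Lowest of these is -22.

-22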